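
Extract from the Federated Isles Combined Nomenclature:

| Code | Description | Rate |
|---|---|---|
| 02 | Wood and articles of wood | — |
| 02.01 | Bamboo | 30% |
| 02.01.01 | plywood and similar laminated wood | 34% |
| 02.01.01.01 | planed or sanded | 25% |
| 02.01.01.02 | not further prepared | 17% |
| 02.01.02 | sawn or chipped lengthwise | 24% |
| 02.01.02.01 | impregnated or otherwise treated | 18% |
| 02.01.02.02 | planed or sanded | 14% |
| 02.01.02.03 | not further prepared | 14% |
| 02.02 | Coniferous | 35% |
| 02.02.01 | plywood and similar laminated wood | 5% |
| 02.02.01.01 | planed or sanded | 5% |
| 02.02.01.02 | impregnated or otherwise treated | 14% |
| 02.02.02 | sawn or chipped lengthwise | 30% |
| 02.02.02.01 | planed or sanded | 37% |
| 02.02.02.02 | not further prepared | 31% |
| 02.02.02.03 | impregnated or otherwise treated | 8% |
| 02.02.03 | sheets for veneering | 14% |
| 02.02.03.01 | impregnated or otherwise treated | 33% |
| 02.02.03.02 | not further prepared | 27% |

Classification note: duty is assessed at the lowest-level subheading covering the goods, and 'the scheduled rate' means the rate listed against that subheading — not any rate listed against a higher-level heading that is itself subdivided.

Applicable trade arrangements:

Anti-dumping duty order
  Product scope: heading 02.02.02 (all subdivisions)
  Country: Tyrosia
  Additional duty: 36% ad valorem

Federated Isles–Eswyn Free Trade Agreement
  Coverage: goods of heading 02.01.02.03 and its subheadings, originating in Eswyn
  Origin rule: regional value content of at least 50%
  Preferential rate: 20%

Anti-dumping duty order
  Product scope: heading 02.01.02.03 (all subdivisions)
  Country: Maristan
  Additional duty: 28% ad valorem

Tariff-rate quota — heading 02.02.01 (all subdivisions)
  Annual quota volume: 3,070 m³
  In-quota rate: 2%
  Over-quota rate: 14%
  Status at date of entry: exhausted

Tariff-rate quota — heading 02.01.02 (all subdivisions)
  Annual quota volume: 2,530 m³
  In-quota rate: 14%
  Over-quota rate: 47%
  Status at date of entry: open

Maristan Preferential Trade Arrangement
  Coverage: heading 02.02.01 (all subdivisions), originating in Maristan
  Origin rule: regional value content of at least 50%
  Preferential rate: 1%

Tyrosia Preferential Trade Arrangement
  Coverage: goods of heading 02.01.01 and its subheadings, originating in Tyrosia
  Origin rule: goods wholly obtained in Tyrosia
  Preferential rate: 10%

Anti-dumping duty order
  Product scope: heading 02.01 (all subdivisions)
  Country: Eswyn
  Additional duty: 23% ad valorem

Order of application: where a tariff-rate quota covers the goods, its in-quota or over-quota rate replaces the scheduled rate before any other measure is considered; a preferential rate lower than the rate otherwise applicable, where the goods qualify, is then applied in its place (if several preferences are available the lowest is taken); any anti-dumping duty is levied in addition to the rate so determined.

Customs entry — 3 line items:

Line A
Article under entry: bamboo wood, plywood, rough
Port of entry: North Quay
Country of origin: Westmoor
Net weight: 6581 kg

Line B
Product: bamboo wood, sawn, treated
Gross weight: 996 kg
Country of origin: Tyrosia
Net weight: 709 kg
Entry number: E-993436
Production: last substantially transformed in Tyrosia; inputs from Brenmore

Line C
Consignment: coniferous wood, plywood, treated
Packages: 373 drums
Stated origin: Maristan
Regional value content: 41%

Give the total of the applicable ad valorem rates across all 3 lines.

Line A: bamboo → 02.01; plywood → 02.01.01; rough → 02.01.01.02. Scheduled 17%. No special measure applies. → 17%.
Line B: bamboo → 02.01; sawn → 02.01.02; treated → 02.01.02.01. Scheduled 18%. quota on 02.01.02 open → in-quota 14%; Tyrosia agreement on 02.01.01: 02.01.02.01 not covered. → 14%.
Line C: coniferous → 02.02; plywood → 02.02.01; treated → 02.02.01.02. Scheduled 14%. quota on 02.02.01 exhausted → over-quota 14%; Maristan agreement on 02.02.01: RVC < 50%. → 14%.
Sum: 17% + 14% + 14% = 45%.

45%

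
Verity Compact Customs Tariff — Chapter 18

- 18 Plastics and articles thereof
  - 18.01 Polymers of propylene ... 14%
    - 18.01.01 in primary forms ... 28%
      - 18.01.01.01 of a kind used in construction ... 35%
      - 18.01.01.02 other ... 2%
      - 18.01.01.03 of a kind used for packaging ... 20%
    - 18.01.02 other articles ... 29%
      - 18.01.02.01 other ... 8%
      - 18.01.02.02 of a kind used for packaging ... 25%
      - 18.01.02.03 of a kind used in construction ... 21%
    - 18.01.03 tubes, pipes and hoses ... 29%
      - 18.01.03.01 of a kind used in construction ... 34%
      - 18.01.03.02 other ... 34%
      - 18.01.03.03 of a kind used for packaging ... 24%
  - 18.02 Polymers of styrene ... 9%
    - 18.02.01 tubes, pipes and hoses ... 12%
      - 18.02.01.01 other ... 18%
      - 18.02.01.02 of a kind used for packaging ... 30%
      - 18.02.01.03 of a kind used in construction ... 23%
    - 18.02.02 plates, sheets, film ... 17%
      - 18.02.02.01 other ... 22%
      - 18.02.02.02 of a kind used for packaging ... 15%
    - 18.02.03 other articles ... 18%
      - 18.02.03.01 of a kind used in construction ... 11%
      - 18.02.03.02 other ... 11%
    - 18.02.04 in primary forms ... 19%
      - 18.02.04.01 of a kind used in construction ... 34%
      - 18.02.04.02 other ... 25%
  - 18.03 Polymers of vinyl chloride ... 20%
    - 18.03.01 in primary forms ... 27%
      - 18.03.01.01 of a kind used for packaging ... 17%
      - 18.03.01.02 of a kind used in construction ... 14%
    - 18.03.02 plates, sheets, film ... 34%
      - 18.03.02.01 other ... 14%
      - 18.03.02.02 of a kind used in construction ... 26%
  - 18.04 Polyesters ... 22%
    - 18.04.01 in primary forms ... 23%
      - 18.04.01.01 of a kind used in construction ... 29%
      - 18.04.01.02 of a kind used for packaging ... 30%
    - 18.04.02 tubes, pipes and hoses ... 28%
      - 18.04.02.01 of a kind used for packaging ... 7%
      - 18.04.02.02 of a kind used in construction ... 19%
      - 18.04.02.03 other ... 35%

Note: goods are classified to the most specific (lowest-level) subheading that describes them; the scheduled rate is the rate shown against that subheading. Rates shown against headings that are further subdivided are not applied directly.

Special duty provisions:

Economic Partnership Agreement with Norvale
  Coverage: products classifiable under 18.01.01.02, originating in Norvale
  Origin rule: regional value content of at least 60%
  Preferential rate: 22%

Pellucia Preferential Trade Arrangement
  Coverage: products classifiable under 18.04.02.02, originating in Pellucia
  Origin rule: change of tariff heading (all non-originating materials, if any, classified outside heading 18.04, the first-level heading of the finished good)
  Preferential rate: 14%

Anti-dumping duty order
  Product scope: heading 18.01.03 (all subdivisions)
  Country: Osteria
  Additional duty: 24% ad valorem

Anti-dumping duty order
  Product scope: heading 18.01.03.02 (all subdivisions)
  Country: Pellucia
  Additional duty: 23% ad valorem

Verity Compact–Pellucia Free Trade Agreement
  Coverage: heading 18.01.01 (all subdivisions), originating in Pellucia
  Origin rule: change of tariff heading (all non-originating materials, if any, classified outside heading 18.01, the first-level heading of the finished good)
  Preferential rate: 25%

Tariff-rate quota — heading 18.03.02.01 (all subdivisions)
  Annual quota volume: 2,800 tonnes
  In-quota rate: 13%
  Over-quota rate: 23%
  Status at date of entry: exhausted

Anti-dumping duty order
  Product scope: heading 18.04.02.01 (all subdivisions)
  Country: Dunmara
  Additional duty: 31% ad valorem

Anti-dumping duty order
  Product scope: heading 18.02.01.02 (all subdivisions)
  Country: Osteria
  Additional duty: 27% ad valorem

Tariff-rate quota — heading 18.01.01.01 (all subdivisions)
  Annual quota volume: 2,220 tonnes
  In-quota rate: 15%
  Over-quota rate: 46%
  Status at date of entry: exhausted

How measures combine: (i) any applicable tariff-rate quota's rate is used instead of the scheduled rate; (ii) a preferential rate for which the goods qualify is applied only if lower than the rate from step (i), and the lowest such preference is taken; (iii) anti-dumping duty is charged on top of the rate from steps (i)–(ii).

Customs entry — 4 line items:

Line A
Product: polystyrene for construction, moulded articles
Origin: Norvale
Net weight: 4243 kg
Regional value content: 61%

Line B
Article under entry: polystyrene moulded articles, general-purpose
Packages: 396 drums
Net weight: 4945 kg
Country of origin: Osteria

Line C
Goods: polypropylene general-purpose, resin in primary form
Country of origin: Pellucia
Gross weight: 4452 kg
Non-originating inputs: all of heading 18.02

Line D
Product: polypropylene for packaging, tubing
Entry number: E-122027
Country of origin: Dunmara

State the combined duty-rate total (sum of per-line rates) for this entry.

Line A: polystyrene → 18.02; moulded articles → 18.02.03; for construction → 18.02.03.01. Scheduled 11%. Norvale agreement on 18.01.01.02: 18.02.03.01 not covered. → 11%.
Line B: polystyrene → 18.02; moulded articles → 18.02.03; general-purpose → 18.02.03.02. Scheduled 11%. No special measure applies. → 11%.
Line C: polypropylene → 18.01; resin in primary form → 18.01.01; general-purpose → 18.01.01.02. Scheduled 2%. Pellucia agreement on 18.04.02.02: 18.01.01.02 not covered; Pellucia agreement on 18.01.01: CTH met → 25% available; preference 25% not lower than 2% → no reduction. → 2%.
Line D: polypropylene → 18.01; tubing → 18.01.03; for packaging → 18.01.03.03. Scheduled 24%. No special measure applies. → 24%.
Sum: 11% + 11% + 2% + 24% = 48%.

48%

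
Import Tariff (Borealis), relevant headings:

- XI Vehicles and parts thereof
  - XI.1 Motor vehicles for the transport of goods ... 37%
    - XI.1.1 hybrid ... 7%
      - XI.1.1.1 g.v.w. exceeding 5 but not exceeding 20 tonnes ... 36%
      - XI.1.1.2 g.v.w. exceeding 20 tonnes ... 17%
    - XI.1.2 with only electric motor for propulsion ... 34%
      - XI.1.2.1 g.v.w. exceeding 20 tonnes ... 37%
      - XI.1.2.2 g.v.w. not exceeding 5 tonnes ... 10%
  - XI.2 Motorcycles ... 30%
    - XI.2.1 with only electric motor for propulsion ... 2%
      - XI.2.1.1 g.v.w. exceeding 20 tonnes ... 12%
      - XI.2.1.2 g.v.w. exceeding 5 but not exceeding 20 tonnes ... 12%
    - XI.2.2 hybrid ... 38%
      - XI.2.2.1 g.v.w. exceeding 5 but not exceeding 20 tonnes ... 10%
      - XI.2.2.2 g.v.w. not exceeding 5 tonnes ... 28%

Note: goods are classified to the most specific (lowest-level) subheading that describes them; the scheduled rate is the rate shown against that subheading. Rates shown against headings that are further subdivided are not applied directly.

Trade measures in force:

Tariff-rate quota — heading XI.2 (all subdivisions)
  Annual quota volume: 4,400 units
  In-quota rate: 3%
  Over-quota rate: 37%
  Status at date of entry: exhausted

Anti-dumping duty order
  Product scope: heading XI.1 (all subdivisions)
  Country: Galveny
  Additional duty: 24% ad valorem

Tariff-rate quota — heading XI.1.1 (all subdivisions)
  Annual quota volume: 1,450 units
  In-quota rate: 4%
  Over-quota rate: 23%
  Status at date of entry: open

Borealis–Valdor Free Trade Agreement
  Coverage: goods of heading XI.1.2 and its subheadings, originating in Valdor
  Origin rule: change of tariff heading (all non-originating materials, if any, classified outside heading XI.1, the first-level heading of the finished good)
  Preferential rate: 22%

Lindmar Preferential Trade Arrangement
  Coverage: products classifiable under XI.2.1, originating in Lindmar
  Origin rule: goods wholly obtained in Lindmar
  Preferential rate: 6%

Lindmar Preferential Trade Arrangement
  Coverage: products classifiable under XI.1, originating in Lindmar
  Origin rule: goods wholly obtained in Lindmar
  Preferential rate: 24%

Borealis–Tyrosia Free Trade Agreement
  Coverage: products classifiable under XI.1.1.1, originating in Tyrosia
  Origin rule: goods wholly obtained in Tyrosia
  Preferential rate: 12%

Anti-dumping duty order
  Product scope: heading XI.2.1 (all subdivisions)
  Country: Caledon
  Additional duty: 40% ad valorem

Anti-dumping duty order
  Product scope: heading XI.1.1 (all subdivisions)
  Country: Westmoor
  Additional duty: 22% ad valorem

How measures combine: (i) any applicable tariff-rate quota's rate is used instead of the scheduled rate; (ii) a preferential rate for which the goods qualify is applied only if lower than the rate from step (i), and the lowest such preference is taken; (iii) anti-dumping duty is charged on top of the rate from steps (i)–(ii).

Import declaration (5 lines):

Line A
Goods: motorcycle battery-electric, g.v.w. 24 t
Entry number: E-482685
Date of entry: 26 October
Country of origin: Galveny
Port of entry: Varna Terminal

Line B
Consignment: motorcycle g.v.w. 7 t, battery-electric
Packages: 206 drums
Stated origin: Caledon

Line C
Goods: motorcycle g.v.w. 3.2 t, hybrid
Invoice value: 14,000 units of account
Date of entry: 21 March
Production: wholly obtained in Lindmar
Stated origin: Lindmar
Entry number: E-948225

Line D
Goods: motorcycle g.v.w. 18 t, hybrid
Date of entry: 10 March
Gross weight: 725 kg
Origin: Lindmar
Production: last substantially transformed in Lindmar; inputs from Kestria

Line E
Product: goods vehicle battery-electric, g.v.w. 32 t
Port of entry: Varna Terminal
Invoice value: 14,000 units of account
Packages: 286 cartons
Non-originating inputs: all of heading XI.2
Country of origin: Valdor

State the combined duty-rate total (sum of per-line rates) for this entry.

Line A: motorcycle → XI.2; battery-electric → XI.2.1; g.v.w. 24 t → XI.2.1.1. Scheduled 12%. quota on XI.2 exhausted → over-quota 37%. → 37%.
Line B: motorcycle → XI.2; battery-electric → XI.2.1; g.v.w. 7 t → XI.2.1.2. Scheduled 12%. quota on XI.2 exhausted → over-quota 37%; anti-dumping (Caledon, XI.2.1): +40%; total 37% + 40% = 77%. → 77%.
Line C: motorcycle → XI.2; hybrid → XI.2.2; g.v.w. 3.2 t → XI.2.2.2. Scheduled 28%. quota on XI.2 exhausted → over-quota 37%; Lindmar agreement on XI.2.1: XI.2.2.2 not covered; Lindmar agreement on XI.1: XI.2.2.2 not covered. → 37%.
Line D: motorcycle → XI.2; hybrid → XI.2.2; g.v.w. 18 t → XI.2.2.1. Scheduled 10%. quota on XI.2 exhausted → over-quota 37%; Lindmar agreement on XI.2.1: XI.2.2.1 not covered; Lindmar agreement on XI.1: XI.2.2.1 not covered. → 37%.
Line E: goods vehicle → XI.1; battery-electric → XI.1.2; g.v.w. 32 t → XI.1.2.1. Scheduled 37%. Valdor agreement on XI.1.2: CTH met → 22% available; preferential 22%. → 22%.
Sum: 37% + 77% + 37% + 37% + 22% = 210%.

210%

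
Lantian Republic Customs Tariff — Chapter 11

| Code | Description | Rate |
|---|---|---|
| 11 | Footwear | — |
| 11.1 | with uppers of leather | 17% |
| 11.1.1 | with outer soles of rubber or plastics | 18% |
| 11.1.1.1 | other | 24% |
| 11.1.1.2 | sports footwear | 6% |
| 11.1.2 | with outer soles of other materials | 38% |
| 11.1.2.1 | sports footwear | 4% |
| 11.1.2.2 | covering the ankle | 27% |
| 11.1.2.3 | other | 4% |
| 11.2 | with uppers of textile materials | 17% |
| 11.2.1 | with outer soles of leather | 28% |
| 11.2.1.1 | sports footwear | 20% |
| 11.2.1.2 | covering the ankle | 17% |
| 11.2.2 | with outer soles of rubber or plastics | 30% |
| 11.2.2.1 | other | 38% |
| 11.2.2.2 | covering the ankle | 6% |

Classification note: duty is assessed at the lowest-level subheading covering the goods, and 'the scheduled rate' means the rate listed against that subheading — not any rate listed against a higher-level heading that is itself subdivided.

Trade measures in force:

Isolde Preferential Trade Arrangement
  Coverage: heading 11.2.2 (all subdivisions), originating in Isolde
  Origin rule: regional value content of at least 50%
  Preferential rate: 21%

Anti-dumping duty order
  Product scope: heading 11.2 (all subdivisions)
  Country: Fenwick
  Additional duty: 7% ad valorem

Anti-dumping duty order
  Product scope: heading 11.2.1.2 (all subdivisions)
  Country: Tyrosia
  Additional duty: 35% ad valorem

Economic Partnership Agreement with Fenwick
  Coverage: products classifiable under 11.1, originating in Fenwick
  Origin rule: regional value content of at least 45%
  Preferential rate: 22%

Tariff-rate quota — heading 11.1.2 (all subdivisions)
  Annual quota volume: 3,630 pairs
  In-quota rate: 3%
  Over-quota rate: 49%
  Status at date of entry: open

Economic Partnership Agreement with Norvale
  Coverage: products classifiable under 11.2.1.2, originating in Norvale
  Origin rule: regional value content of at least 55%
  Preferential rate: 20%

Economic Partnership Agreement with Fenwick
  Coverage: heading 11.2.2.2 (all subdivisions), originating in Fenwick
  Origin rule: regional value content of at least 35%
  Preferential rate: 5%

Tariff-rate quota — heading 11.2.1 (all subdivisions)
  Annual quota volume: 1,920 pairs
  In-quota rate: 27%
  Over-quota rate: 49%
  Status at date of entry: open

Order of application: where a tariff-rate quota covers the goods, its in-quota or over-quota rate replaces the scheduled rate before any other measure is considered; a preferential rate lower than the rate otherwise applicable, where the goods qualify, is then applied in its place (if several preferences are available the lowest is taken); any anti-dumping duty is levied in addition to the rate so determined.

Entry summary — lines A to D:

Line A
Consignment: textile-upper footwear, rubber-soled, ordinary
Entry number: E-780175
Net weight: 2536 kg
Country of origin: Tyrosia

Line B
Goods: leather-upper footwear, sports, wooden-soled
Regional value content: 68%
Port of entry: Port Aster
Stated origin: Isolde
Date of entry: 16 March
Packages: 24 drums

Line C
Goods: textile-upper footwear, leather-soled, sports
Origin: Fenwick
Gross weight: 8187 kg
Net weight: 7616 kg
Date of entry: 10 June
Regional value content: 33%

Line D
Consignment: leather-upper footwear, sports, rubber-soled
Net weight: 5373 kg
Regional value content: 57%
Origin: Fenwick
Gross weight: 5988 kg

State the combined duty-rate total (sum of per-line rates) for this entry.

81%

Line A: textile-upper → 11.2; rubber-soled → 11.2.2; ordinary → 11.2.2.1. Scheduled 38%. No special measure applies. → 38%.
Line B: leather-upper → 11.1; wooden-soled → 11.1.2; sports → 11.1.2.1. Scheduled 4%. quota on 11.1.2 open → in-quota 3%; Isolde agreement on 11.2.2: 11.1.2.1 not covered. → 3%.
Line C: textile-upper → 11.2; leather-soled → 11.2.1; sports → 11.2.1.1. Scheduled 20%. quota on 11.2.1 open → in-quota 27%; Fenwick agreement on 11.1: 11.2.1.1 not covered; Fenwick agreement on 11.2.2.2: 11.2.1.1 not covered; anti-dumping (Fenwick, 11.2): +7%; total 27% + 7% = 34%. → 34%.
Line D: leather-upper → 11.1; rubber-soled → 11.1.1; sports → 11.1.1.2. Scheduled 6%. Fenwick agreement on 11.1: RVC ≥ 45% → 22% available; Fenwick agreement on 11.2.2.2: 11.1.1.2 not covered; preference 22% not lower than 6% → no reduction. → 6%.
Sum: 38% + 3% + 34% + 6% = 81%.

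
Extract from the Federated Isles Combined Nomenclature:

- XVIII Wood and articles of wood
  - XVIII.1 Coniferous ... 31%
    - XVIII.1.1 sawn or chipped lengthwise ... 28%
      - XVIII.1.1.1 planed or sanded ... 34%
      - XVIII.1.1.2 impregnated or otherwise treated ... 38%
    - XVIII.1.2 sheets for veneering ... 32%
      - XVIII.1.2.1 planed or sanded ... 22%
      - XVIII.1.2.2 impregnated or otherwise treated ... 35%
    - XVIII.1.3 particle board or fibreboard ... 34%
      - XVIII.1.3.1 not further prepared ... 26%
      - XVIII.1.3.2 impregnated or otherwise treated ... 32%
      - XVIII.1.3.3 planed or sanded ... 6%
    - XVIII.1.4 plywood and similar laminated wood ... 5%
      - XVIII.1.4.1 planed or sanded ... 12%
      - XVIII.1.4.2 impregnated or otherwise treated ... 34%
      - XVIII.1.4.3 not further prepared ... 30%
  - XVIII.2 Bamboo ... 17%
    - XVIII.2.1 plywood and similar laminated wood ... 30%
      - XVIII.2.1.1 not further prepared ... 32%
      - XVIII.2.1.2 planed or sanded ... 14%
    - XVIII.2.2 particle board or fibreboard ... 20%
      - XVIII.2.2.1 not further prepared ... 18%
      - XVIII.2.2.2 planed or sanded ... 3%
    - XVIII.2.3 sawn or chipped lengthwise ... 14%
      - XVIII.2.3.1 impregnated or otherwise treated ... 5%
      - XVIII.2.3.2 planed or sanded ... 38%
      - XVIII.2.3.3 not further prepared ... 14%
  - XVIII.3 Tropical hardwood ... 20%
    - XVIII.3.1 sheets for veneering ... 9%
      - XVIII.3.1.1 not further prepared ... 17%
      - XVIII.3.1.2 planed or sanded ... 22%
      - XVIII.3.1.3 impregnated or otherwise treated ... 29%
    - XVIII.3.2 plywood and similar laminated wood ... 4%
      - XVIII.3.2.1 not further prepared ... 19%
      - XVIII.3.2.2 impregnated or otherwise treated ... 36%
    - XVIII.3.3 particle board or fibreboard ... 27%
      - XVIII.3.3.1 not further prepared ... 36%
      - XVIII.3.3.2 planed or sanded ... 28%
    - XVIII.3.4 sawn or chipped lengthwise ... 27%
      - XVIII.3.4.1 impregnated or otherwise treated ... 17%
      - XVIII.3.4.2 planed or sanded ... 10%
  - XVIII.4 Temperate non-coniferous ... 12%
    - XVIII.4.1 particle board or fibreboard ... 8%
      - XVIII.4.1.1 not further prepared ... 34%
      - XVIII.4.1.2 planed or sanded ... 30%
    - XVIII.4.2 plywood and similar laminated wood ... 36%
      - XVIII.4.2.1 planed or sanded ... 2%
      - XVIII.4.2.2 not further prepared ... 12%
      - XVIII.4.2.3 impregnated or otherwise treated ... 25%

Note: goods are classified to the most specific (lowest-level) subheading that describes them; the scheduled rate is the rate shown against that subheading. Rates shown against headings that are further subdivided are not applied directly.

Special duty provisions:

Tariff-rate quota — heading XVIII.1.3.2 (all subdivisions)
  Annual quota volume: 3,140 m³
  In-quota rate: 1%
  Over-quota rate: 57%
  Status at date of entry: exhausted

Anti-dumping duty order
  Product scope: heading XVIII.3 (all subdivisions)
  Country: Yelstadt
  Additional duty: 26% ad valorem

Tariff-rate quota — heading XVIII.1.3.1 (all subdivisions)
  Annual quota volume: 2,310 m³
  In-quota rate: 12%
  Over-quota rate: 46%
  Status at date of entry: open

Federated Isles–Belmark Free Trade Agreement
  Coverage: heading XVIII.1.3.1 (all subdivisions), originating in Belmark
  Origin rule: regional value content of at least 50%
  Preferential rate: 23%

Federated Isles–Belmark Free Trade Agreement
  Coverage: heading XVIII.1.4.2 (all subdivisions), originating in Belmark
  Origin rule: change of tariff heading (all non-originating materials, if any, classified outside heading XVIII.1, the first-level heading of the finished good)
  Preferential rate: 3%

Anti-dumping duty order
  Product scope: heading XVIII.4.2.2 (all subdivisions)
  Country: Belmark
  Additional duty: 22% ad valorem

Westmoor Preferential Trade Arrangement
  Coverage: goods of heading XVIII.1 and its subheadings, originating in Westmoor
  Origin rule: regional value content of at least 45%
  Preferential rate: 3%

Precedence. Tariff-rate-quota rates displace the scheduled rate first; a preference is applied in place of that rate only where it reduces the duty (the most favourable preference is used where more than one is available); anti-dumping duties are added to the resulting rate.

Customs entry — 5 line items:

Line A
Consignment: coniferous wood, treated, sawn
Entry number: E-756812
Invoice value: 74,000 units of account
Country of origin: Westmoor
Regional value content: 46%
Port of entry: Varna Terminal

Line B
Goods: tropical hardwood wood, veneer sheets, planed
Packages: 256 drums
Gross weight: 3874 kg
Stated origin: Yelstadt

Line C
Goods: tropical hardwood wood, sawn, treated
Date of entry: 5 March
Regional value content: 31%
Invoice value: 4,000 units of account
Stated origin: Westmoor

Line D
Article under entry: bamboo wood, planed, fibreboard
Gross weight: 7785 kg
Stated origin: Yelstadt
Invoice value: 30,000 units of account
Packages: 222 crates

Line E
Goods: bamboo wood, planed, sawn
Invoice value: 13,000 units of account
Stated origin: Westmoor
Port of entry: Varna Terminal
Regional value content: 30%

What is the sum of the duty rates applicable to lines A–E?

109%

Line A: coniferous → XVIII.1; sawn → XVIII.1.1; treated → XVIII.1.1.2. Scheduled 38%. Westmoor agreement on XVIII.1: RVC ≥ 45% → 3% available; preferential 3%. → 3%.
Line B: tropical hardwood → XVIII.3; veneer sheets → XVIII.3.1; planed → XVIII.3.1.2. Scheduled 22%. anti-dumping (Yelstadt, XVIII.3): +26%; total 22% + 26% = 48%. → 48%.
Line C: tropical hardwood → XVIII.3; sawn → XVIII.3.4; treated → XVIII.3.4.1. Scheduled 17%. Westmoor agreement on XVIII.1: XVIII.3.4.1 not covered. → 17%.
Line D: bamboo → XVIII.2; fibreboard → XVIII.2.2; planed → XVIII.2.2.2. Scheduled 3%. No special measure applies. → 3%.
Line E: bamboo → XVIII.2; sawn → XVIII.2.3; planed → XVIII.2.3.2. Scheduled 38%. Westmoor agreement on XVIII.1: XVIII.2.3.2 not covered. → 38%.
Sum: 3% + 48% + 17% + 3% + 38% = 109%.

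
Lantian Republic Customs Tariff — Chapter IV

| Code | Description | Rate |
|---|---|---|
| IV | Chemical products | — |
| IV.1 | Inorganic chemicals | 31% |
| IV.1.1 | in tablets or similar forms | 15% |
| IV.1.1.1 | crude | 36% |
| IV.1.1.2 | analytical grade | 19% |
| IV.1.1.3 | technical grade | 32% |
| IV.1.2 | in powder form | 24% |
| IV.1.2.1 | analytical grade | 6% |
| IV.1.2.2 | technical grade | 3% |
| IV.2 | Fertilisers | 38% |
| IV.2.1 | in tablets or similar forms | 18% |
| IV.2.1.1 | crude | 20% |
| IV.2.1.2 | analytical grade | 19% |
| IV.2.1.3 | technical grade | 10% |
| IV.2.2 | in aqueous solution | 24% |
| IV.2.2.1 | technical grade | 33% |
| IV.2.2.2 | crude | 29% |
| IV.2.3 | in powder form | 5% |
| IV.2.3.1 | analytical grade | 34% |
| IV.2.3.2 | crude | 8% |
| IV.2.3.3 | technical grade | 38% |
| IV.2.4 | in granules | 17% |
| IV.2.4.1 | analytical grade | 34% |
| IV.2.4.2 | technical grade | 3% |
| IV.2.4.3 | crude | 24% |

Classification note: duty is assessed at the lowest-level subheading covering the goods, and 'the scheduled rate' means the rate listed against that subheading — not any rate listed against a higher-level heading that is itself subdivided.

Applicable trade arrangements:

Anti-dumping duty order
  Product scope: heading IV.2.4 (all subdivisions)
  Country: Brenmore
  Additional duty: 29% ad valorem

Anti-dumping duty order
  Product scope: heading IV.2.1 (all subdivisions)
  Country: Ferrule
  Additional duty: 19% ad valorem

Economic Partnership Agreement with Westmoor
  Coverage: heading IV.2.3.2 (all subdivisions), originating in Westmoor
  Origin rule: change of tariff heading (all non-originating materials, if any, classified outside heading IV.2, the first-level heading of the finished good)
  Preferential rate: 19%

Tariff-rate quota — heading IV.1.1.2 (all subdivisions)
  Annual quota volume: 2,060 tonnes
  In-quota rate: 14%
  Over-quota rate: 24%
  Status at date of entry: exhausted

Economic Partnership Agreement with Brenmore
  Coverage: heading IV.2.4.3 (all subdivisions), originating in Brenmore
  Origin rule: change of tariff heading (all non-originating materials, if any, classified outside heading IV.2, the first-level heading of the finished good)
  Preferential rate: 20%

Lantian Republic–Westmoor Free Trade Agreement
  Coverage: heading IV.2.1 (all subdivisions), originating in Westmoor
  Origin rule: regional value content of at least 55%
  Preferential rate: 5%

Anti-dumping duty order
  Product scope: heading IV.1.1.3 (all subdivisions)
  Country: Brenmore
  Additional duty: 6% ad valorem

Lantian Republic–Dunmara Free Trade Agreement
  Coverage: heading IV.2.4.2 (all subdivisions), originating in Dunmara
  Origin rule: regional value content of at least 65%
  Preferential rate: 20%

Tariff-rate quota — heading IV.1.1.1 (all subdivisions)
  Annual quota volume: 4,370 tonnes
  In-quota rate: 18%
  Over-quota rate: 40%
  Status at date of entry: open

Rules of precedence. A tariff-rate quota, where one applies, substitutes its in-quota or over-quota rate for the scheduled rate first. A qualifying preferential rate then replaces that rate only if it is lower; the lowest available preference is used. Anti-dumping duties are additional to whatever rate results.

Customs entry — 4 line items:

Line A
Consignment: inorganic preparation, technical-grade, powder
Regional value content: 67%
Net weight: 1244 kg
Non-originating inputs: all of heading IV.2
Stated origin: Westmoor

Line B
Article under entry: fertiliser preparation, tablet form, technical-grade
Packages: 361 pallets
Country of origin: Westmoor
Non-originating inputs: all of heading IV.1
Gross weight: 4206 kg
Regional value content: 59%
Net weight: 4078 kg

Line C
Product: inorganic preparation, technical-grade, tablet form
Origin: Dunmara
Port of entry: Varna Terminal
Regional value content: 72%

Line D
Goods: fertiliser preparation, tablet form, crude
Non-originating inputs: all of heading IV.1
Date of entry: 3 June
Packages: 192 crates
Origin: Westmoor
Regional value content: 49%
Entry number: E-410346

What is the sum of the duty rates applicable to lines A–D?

60%

Line A: inorganic → IV.1; powder → IV.1.2; technical-grade → IV.1.2.2. Scheduled 3%. Westmoor agreement on IV.2.3.2: IV.1.2.2 not covered; Westmoor agreement on IV.2.1: IV.1.2.2 not covered. → 3%.
Line B: fertiliser → IV.2; tablet form → IV.2.1; technical-grade → IV.2.1.3. Scheduled 10%. Westmoor agreement on IV.2.3.2: IV.2.1.3 not covered; Westmoor agreement on IV.2.1: RVC ≥ 55% → 5% available; preferential 5%. → 5%.
Line C: inorganic → IV.1; tablet form → IV.1.1; technical-grade → IV.1.1.3. Scheduled 32%. Dunmara agreement on IV.2.4.2: IV.1.1.3 not covered. → 32%.
Line D: fertiliser → IV.2; tablet form → IV.2.1; crude → IV.2.1.1. Scheduled 20%. Westmoor agreement on IV.2.3.2: IV.2.1.1 not covered; Westmoor agreement on IV.2.1: RVC < 55%. → 20%.
Sum: 3% + 5% + 32% + 20% = 60%.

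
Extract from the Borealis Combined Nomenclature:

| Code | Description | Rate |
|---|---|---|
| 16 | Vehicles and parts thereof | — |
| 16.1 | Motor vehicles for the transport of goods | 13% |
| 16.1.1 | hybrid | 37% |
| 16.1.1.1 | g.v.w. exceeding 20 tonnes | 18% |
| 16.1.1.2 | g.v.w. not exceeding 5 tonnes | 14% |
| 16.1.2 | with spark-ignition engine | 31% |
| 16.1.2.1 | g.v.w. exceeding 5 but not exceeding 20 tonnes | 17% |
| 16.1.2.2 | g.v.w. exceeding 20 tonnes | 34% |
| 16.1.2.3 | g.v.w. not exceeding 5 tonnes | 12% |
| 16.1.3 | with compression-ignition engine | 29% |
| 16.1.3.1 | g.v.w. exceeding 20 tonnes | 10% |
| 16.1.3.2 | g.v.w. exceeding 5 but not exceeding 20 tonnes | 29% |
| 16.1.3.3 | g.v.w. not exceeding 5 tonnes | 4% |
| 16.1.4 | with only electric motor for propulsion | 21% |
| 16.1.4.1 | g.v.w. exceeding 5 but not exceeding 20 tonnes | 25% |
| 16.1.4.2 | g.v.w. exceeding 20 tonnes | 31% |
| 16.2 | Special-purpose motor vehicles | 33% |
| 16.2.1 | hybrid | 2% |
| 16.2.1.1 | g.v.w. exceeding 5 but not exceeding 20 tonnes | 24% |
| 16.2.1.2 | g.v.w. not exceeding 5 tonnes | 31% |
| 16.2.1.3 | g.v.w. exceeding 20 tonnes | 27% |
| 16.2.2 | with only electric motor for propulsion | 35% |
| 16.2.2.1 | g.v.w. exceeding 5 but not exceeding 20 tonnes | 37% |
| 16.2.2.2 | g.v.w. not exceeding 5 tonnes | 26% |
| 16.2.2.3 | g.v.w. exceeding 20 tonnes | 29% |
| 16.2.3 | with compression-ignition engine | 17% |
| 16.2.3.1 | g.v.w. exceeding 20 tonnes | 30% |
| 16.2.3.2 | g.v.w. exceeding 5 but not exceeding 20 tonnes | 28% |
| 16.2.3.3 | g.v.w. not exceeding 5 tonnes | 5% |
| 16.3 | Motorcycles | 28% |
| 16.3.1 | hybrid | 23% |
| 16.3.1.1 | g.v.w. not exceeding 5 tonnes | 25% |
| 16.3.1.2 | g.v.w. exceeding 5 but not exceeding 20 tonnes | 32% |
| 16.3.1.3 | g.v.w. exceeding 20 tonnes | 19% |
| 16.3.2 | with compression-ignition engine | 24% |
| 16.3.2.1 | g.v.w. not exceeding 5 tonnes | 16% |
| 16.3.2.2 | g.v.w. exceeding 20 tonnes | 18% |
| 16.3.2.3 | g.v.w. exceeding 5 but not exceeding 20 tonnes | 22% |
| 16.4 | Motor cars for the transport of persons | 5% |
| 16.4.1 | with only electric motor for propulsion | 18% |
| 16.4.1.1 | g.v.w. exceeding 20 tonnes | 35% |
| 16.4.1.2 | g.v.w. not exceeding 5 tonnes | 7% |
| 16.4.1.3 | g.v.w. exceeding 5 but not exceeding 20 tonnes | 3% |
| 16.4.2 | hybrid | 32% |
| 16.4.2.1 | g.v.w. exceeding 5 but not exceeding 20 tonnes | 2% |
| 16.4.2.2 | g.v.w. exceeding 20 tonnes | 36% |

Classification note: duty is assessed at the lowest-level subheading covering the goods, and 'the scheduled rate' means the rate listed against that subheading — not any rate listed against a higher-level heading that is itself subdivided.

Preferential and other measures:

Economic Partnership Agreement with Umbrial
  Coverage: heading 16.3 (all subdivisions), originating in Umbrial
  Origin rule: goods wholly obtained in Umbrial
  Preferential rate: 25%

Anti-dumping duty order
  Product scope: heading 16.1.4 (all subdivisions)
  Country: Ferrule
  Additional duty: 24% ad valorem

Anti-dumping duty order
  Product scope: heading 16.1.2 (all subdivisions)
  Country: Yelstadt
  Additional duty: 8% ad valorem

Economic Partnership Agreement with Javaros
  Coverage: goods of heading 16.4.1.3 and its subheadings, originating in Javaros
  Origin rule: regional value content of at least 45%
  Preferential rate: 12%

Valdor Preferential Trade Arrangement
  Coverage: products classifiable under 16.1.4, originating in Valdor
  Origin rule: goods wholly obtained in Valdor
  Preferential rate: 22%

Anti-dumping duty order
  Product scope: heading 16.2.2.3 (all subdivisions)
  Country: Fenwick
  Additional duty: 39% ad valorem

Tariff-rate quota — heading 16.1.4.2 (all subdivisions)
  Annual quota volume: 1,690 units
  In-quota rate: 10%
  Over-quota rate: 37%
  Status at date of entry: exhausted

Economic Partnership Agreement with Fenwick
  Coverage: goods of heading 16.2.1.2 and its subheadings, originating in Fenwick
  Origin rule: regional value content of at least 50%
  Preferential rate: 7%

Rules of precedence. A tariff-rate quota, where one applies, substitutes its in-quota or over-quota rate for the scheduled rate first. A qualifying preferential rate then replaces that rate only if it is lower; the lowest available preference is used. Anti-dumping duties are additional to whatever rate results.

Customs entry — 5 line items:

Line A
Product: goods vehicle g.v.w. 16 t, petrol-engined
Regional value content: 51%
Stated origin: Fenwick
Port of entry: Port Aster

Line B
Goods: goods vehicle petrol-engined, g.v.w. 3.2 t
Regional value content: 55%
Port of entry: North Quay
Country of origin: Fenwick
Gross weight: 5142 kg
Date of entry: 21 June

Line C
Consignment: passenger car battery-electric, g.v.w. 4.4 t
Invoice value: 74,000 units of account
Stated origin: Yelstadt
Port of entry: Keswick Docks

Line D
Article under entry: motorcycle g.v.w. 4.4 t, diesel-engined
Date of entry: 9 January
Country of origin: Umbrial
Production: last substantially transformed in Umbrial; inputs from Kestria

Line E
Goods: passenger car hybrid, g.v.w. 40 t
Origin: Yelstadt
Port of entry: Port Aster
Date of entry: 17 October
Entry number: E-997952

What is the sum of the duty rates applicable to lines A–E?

88%

Line A: goods vehicle → 16.1; petrol-engined → 16.1.2; g.v.w. 16 t → 16.1.2.1. Scheduled 17%. Fenwick agreement on 16.2.1.2: 16.1.2.1 not covered. → 17%.
Line B: goods vehicle → 16.1; petrol-engined → 16.1.2; g.v.w. 3.2 t → 16.1.2.3. Scheduled 12%. Fenwick agreement on 16.2.1.2: 16.1.2.3 not covered. → 12%.
Line C: passenger car → 16.4; battery-electric → 16.4.1; g.v.w. 4.4 t → 16.4.1.2. Scheduled 7%. No special measure applies. → 7%.
Line D: motorcycle → 16.3; diesel-engined → 16.3.2; g.v.w. 4.4 t → 16.3.2.1. Scheduled 16%. Umbrial agreement on 16.3: not wholly obtained. → 16%.
Line E: passenger car → 16.4; hybrid → 16.4.2; g.v.w. 40 t → 16.4.2.2. Scheduled 36%. No special measure applies. → 36%.
Sum: 17% + 12% + 7% + 16% + 36% = 88%.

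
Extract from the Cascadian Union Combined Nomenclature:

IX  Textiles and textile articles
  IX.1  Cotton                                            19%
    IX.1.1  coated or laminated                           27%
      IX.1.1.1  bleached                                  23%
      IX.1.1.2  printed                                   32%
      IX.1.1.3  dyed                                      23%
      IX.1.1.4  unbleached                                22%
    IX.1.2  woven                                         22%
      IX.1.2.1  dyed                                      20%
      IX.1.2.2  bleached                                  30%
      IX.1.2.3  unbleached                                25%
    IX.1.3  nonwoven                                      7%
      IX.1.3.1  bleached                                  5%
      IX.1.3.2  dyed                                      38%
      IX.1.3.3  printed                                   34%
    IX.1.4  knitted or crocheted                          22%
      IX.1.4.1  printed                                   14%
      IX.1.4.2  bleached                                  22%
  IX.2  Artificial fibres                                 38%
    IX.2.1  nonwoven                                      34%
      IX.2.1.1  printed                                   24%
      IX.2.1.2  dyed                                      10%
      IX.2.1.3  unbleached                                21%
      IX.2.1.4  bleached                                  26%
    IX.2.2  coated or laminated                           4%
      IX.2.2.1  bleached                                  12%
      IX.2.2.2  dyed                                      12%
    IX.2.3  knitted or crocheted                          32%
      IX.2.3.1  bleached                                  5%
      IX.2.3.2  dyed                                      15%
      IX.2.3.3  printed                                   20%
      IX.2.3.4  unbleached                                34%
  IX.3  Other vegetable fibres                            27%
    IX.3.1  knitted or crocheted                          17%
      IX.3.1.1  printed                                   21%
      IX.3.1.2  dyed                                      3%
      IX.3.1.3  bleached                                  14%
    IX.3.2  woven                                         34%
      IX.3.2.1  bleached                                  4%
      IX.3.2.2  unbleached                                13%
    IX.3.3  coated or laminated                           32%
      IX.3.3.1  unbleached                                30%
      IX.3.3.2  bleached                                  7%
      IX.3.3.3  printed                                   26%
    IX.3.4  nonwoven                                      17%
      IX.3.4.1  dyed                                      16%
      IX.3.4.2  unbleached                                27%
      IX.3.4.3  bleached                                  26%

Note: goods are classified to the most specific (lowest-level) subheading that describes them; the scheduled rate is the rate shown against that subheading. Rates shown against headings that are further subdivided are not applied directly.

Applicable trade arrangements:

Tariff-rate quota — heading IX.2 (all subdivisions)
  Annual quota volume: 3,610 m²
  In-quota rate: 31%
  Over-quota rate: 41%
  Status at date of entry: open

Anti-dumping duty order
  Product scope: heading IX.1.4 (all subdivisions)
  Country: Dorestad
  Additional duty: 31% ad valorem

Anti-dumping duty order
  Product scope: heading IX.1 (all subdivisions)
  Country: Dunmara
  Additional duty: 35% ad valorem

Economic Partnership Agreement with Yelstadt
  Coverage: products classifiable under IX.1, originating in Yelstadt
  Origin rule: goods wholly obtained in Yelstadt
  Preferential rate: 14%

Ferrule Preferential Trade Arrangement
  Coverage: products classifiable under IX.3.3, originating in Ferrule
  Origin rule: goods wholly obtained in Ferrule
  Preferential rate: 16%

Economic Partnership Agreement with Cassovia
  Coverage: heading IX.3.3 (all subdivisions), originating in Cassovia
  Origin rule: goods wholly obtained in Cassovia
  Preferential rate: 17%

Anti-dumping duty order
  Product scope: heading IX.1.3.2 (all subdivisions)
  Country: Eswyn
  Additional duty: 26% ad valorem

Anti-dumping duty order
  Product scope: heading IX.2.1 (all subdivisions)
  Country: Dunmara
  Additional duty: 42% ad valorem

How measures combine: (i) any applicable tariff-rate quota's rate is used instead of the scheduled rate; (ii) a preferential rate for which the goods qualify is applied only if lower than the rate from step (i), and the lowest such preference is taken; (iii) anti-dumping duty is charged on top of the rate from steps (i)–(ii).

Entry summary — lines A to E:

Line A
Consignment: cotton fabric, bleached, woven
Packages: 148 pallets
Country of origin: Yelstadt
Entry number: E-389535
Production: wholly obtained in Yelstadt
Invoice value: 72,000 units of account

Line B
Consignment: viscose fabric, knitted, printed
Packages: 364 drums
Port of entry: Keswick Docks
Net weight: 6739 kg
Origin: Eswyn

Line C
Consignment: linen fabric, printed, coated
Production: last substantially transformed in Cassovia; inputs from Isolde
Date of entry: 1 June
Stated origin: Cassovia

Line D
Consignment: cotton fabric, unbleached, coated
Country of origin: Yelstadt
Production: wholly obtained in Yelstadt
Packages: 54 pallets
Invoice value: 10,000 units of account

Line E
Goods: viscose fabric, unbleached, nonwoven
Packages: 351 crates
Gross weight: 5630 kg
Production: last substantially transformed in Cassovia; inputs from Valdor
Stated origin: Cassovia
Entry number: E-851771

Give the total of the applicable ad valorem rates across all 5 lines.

116%

Line A: cotton → IX.1; woven → IX.1.2; bleached → IX.1.2.2. Scheduled 30%. Yelstadt agreement on IX.1: wholly obtained → 14% available; preferential 14%. → 14%.
Line B: viscose → IX.2; knitted → IX.2.3; printed → IX.2.3.3. Scheduled 20%. quota on IX.2 open → in-quota 31%. → 31%.
Line C: linen → IX.3; coated → IX.3.3; printed → IX.3.3.3. Scheduled 26%. Cassovia agreement on IX.3.3: not wholly obtained. → 26%.
Line D: cotton → IX.1; coated → IX.1.1; unbleached → IX.1.1.4. Scheduled 22%. Yelstadt agreement on IX.1: wholly obtained → 14% available; preferential 14%. → 14%.
Line E: viscose → IX.2; nonwoven → IX.2.1; unbleached → IX.2.1.3. Scheduled 21%. quota on IX.2 open → in-quota 31%; Cassovia agreement on IX.3.3: IX.2.1.3 not covered. → 31%.
Sum: 14% + 31% + 26% + 14% + 31% = 116%.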